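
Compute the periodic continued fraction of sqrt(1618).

[40; (4, 2, 5, 3, 3, 5, 2, 4, 80)]

Write x_i = (sqrt(1618) + m_i)/d_i with (m_0, d_0) = (0, 1). a_0 = floor(sqrt(1618)) = 40, since 40^2 = 1600 <= 1618 < 1681 = 41^2.
Iterate m_{i+1} = d_i*a_i - m_i, d_{i+1} = (1618 - m_{i+1}^2)/d_i, a_{i+1} = floor((a_0 + m_{i+1})/d_{i+1}):
  m_1 = 1*40 - 0 = 40, d_1 = (1618 - 40^2)/1 = 18/1 = 18, a_1 = floor((40 + 40)/18) = 4.
  m_2 = 18*4 - 40 = 32, d_2 = (1618 - 32^2)/18 = 594/18 = 33, a_2 = floor((40 + 32)/33) = 2.
  m_3 = 33*2 - 32 = 34, d_3 = (1618 - 34^2)/33 = 462/33 = 14, a_3 = floor((40 + 34)/14) = 5.
  m_4 = 14*5 - 34 = 36, d_4 = (1618 - 36^2)/14 = 322/14 = 23, a_4 = floor((40 + 36)/23) = 3.
  m_5 = 23*3 - 36 = 33, d_5 = (1618 - 33^2)/23 = 529/23 = 23, a_5 = floor((40 + 33)/23) = 3.
  m_6 = 23*3 - 33 = 36, d_6 = (1618 - 36^2)/23 = 322/23 = 14, a_6 = floor((40 + 36)/14) = 5.
  m_7 = 14*5 - 36 = 34, d_7 = (1618 - 34^2)/14 = 462/14 = 33, a_7 = floor((40 + 34)/33) = 2.
  m_8 = 33*2 - 34 = 32, d_8 = (1618 - 32^2)/33 = 594/33 = 18, a_8 = floor((40 + 32)/18) = 4.
  m_9 = 18*4 - 32 = 40, d_9 = (1618 - 40^2)/18 = 18/18 = 1, a_9 = floor((40 + 40)/1) = 80.
  m_10 = 1*80 - 40 = 40, d_10 = (1618 - 40^2)/1 = 18/1 = 18: (m_10, d_10) = (m_1, d_1) = (40, 18), so from here the quotients repeat a_1, ..., a_9; the period length is 9.
Hence the expansion of sqrt(1618) is a_0 = 40 followed by the repeating block 4, 2, 5, 3, 3, 5, 2, 4, 80 (period 9).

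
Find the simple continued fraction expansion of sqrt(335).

[18; (3, 3, 3, 36)]

Write x_i = (sqrt(335) + m_i)/d_i with (m_0, d_0) = (0, 1). a_0 = floor(sqrt(335)) = 18, since 18^2 = 324 <= 335 < 361 = 19^2.
Iterate m_{i+1} = d_i*a_i - m_i, d_{i+1} = (335 - m_{i+1}^2)/d_i, a_{i+1} = floor((a_0 + m_{i+1})/d_{i+1}):
  m_1 = 1*18 - 0 = 18, d_1 = (335 - 18^2)/1 = 11/1 = 11, a_1 = floor((18 + 18)/11) = 3.
  m_2 = 11*3 - 18 = 15, d_2 = (335 - 15^2)/11 = 110/11 = 10, a_2 = floor((18 + 15)/10) = 3.
  m_3 = 10*3 - 15 = 15, d_3 = (335 - 15^2)/10 = 110/10 = 11, a_3 = floor((18 + 15)/11) = 3.
  m_4 = 11*3 - 15 = 18, d_4 = (335 - 18^2)/11 = 11/11 = 1, a_4 = floor((18 + 18)/1) = 36.
  m_5 = 1*36 - 18 = 18, d_5 = (335 - 18^2)/1 = 11/1 = 11: (m_5, d_5) = (m_1, d_1) = (18, 11), so from here the quotients repeat a_1, ..., a_4; the period length is 4.
Hence the expansion of sqrt(335) is a_0 = 18 followed by the repeating block 3, 3, 3, 36 (period 4).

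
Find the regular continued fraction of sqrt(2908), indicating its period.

[53; (1, 12, 2, 26, 2, 12, 1, 106)]

Write x_i = (sqrt(2908) + m_i)/d_i with (m_0, d_0) = (0, 1). a_0 = floor(sqrt(2908)) = 53, since 53^2 = 2809 <= 2908 < 2916 = 54^2.
Iterate m_{i+1} = d_i*a_i - m_i, d_{i+1} = (2908 - m_{i+1}^2)/d_i, a_{i+1} = floor((a_0 + m_{i+1})/d_{i+1}):
  m_1 = 1*53 - 0 = 53, d_1 = (2908 - 53^2)/1 = 99/1 = 99, a_1 = floor((53 + 53)/99) = 1.
  m_2 = 99*1 - 53 = 46, d_2 = (2908 - 46^2)/99 = 792/99 = 8, a_2 = floor((53 + 46)/8) = 12.
  m_3 = 8*12 - 46 = 50, d_3 = (2908 - 50^2)/8 = 408/8 = 51, a_3 = floor((53 + 50)/51) = 2.
  m_4 = 51*2 - 50 = 52, d_4 = (2908 - 52^2)/51 = 204/51 = 4, a_4 = floor((53 + 52)/4) = 26.
  m_5 = 4*26 - 52 = 52, d_5 = (2908 - 52^2)/4 = 204/4 = 51, a_5 = floor((53 + 52)/51) = 2.
  m_6 = 51*2 - 52 = 50, d_6 = (2908 - 50^2)/51 = 408/51 = 8, a_6 = floor((53 + 50)/8) = 12.
  m_7 = 8*12 - 50 = 46, d_7 = (2908 - 46^2)/8 = 792/8 = 99, a_7 = floor((53 + 46)/99) = 1.
  m_8 = 99*1 - 46 = 53, d_8 = (2908 - 53^2)/99 = 99/99 = 1, a_8 = floor((53 + 53)/1) = 106.
  m_9 = 1*106 - 53 = 53, d_9 = (2908 - 53^2)/1 = 99/1 = 99: (m_9, d_9) = (m_1, d_1) = (53, 99), so from here the quotients repeat a_1, ..., a_8; the period length is 8.
Hence the expansion of sqrt(2908) is a_0 = 53 followed by the repeating block 1, 12, 2, 26, 2, 12, 1, 106 (period 8).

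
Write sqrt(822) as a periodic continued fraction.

[28; (1, 2, 28, 2, 1, 56)]

Write x_i = (sqrt(822) + m_i)/d_i with (m_0, d_0) = (0, 1). a_0 = floor(sqrt(822)) = 28, since 28^2 = 784 <= 822 < 841 = 29^2.
Iterate m_{i+1} = d_i*a_i - m_i, d_{i+1} = (822 - m_{i+1}^2)/d_i, a_{i+1} = floor((a_0 + m_{i+1})/d_{i+1}):
  m_1 = 1*28 - 0 = 28, d_1 = (822 - 28^2)/1 = 38/1 = 38, a_1 = floor((28 + 28)/38) = 1.
  m_2 = 38*1 - 28 = 10, d_2 = (822 - 10^2)/38 = 722/38 = 19, a_2 = floor((28 + 10)/19) = 2.
  m_3 = 19*2 - 10 = 28, d_3 = (822 - 28^2)/19 = 38/19 = 2, a_3 = floor((28 + 28)/2) = 28.
  m_4 = 2*28 - 28 = 28, d_4 = (822 - 28^2)/2 = 38/2 = 19, a_4 = floor((28 + 28)/19) = 2.
  m_5 = 19*2 - 28 = 10, d_5 = (822 - 10^2)/19 = 722/19 = 38, a_5 = floor((28 + 10)/38) = 1.
  m_6 = 38*1 - 10 = 28, d_6 = (822 - 28^2)/38 = 38/38 = 1, a_6 = floor((28 + 28)/1) = 56.
  m_7 = 1*56 - 28 = 28, d_7 = (822 - 28^2)/1 = 38/1 = 38: (m_7, d_7) = (m_1, d_1) = (28, 38), so from here the quotients repeat a_1, ..., a_6; the period length is 6.
Hence the expansion of sqrt(822) is a_0 = 28 followed by the repeating block 1, 2, 28, 2, 1, 56 (period 6).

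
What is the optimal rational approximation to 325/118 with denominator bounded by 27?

Expand x = 325/118 as a continued fraction with the Euclidean algorithm:
  325 = 2*118 + 89, so a_0 = 2.
  118 = 1*89 + 29, so a_1 = 1.
  89 = 3*29 + 2, so a_2 = 3.
  29 = 14*2 + 1, so a_3 = 14.
  2 = 2*1 + 0, so a_4 = 2.
so x = [2; 1, 3, 14, 2].
Convergents (p_i = a_i*p_{i-1} + p_{i-2}, q_i = a_i*q_{i-1} + q_{i-2} with p_{-2}=0, p_{-1}=1, q_{-2}=1, q_{-1}=0), until the denominator exceeds 27:
  i=0: a_0=2, p_0 = 2*1 + 0 = 2, q_0 = 2*0 + 1 = 1.
  i=1: a_1=1, p_1 = 1*2 + 1 = 3, q_1 = 1*1 + 0 = 1.
  i=2: a_2=3, p_2 = 3*3 + 2 = 11, q_2 = 3*1 + 1 = 4.
  i=3: a_3=14, p_3 = 14*11 + 3 = 157, q_3 = 14*4 + 1 = 57.
q_3 = 57 > 27, so the last convergent with denominator <= 27 is p_2/q_2 = 11/4.
The closest fraction with denominator <= 27 is either p_2/q_2 or the intermediate fraction (k*p_2 + p_1)/(k*q_2 + q_1) with the largest k >= 1 whose denominator stays <= 27; these approach x as k grows, and every other convergent or intermediate fraction in range is farther away.
Largest k: floor((27 - q_1)/q_2) = floor((27 - 1)/4) = 6.
That gives (6*11 + 3)/(6*4 + 1) = 69/25.
Compare the errors: |x - 11/4| = |325*4 - 11*118|/(118*4) = 2/472, and |x - 69/25| = |325*25 - 69*118|/(118*25) = 17/2950.
Cross-multiplying, 2*2950 = 5900 < 8024 = 17*472, so 2/472 is smaller: the convergent 11/4 is closer to x than 69/25.

11/4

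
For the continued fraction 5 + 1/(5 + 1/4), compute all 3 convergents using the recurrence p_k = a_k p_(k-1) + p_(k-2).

5/1, 26/5, 109/21

Using the convergent recurrence p_i = a_i*p_{i-1} + p_{i-2}, q_i = a_i*q_{i-1} + q_{i-2} with p_{-2}=0, p_{-1}=1, q_{-2}=1, q_{-1}=0:
  i=0: a_0=5, p_0 = 5*1 + 0 = 5, q_0 = 5*0 + 1 = 1.
  i=1: a_1=5, p_1 = 5*5 + 1 = 26, q_1 = 5*1 + 0 = 5.
  i=2: a_2=4, p_2 = 4*26 + 5 = 109, q_2 = 4*5 + 1 = 21.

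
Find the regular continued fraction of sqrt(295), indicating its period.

[17; (5, 1, 2, 3, 2, 6, 2, 3, 2, 1, 5, 34)]

Write x_i = (sqrt(295) + m_i)/d_i with (m_0, d_0) = (0, 1). a_0 = floor(sqrt(295)) = 17, since 17^2 = 289 <= 295 < 324 = 18^2.
Iterate m_{i+1} = d_i*a_i - m_i, d_{i+1} = (295 - m_{i+1}^2)/d_i, a_{i+1} = floor((a_0 + m_{i+1})/d_{i+1}):
  m_1 = 1*17 - 0 = 17, d_1 = (295 - 17^2)/1 = 6/1 = 6, a_1 = floor((17 + 17)/6) = 5.
  m_2 = 6*5 - 17 = 13, d_2 = (295 - 13^2)/6 = 126/6 = 21, a_2 = floor((17 + 13)/21) = 1.
  m_3 = 21*1 - 13 = 8, d_3 = (295 - 8^2)/21 = 231/21 = 11, a_3 = floor((17 + 8)/11) = 2.
  m_4 = 11*2 - 8 = 14, d_4 = (295 - 14^2)/11 = 99/11 = 9, a_4 = floor((17 + 14)/9) = 3.
  m_5 = 9*3 - 14 = 13, d_5 = (295 - 13^2)/9 = 126/9 = 14, a_5 = floor((17 + 13)/14) = 2.
  m_6 = 14*2 - 13 = 15, d_6 = (295 - 15^2)/14 = 70/14 = 5, a_6 = floor((17 + 15)/5) = 6.
  m_7 = 5*6 - 15 = 15, d_7 = (295 - 15^2)/5 = 70/5 = 14, a_7 = floor((17 + 15)/14) = 2.
  m_8 = 14*2 - 15 = 13, d_8 = (295 - 13^2)/14 = 126/14 = 9, a_8 = floor((17 + 13)/9) = 3.
  m_9 = 9*3 - 13 = 14, d_9 = (295 - 14^2)/9 = 99/9 = 11, a_9 = floor((17 + 14)/11) = 2.
  m_10 = 11*2 - 14 = 8, d_10 = (295 - 8^2)/11 = 231/11 = 21, a_10 = floor((17 + 8)/21) = 1.
  m_11 = 21*1 - 8 = 13, d_11 = (295 - 13^2)/21 = 126/21 = 6, a_11 = floor((17 + 13)/6) = 5.
  m_12 = 6*5 - 13 = 17, d_12 = (295 - 17^2)/6 = 6/6 = 1, a_12 = floor((17 + 17)/1) = 34.
  m_13 = 1*34 - 17 = 17, d_13 = (295 - 17^2)/1 = 6/1 = 6: (m_13, d_13) = (m_1, d_1) = (17, 6), so from here the quotients repeat a_1, ..., a_12; the period length is 12.
Hence the expansion of sqrt(295) is a_0 = 17 followed by the repeating block 5, 1, 2, 3, 2, 6, 2, 3, 2, 1, 5, 34 (period 12).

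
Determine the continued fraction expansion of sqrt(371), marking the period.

[19; (3, 1, 4, 1, 3, 38)]

Write x_i = (sqrt(371) + m_i)/d_i with (m_0, d_0) = (0, 1). a_0 = floor(sqrt(371)) = 19, since 19^2 = 361 <= 371 < 400 = 20^2.
Iterate m_{i+1} = d_i*a_i - m_i, d_{i+1} = (371 - m_{i+1}^2)/d_i, a_{i+1} = floor((a_0 + m_{i+1})/d_{i+1}):
  m_1 = 1*19 - 0 = 19, d_1 = (371 - 19^2)/1 = 10/1 = 10, a_1 = floor((19 + 19)/10) = 3.
  m_2 = 10*3 - 19 = 11, d_2 = (371 - 11^2)/10 = 250/10 = 25, a_2 = floor((19 + 11)/25) = 1.
  m_3 = 25*1 - 11 = 14, d_3 = (371 - 14^2)/25 = 175/25 = 7, a_3 = floor((19 + 14)/7) = 4.
  m_4 = 7*4 - 14 = 14, d_4 = (371 - 14^2)/7 = 175/7 = 25, a_4 = floor((19 + 14)/25) = 1.
  m_5 = 25*1 - 14 = 11, d_5 = (371 - 11^2)/25 = 250/25 = 10, a_5 = floor((19 + 11)/10) = 3.
  m_6 = 10*3 - 11 = 19, d_6 = (371 - 19^2)/10 = 10/10 = 1, a_6 = floor((19 + 19)/1) = 38.
  m_7 = 1*38 - 19 = 19, d_7 = (371 - 19^2)/1 = 10/1 = 10: (m_7, d_7) = (m_1, d_1) = (19, 10), so from here the quotients repeat a_1, ..., a_6; the period length is 6.
Hence the expansion of sqrt(371) is a_0 = 19 followed by the repeating block 3, 1, 4, 1, 3, 38 (period 6).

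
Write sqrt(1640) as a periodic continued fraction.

[40; (2, 80)]

Write x_i = (sqrt(1640) + m_i)/d_i with (m_0, d_0) = (0, 1). a_0 = floor(sqrt(1640)) = 40, since 40^2 = 1600 <= 1640 < 1681 = 41^2.
Iterate m_{i+1} = d_i*a_i - m_i, d_{i+1} = (1640 - m_{i+1}^2)/d_i, a_{i+1} = floor((a_0 + m_{i+1})/d_{i+1}):
  m_1 = 1*40 - 0 = 40, d_1 = (1640 - 40^2)/1 = 40/1 = 40, a_1 = floor((40 + 40)/40) = 2.
  m_2 = 40*2 - 40 = 40, d_2 = (1640 - 40^2)/40 = 40/40 = 1, a_2 = floor((40 + 40)/1) = 80.
  m_3 = 1*80 - 40 = 40, d_3 = (1640 - 40^2)/1 = 40/1 = 40: (m_3, d_3) = (m_1, d_1) = (40, 40), so from here the quotients repeat a_1, a_2; the period length is 2.
Hence the expansion of sqrt(1640) is a_0 = 40 followed by the repeating block 2, 80 (period 2).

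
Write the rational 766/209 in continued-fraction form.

[3; 1, 1, 1, 69]

Run the Euclidean algorithm on 766 and 209; the successive quotients are the partial quotients a_0, a_1, ... (each step inverts the fractional part left over by the previous one):
  766 = 3*209 + 139, so a_0 = 3.
  209 = 1*139 + 70, so a_1 = 1.
  139 = 1*70 + 69, so a_2 = 1.
  70 = 1*69 + 1, so a_3 = 1.
  69 = 69*1 + 0, so a_4 = 69.
The remainder reaches 0 after 5 divisions, so the expansion has 5 partial quotients, read off in order.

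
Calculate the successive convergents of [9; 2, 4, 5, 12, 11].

9/1, 19/2, 85/9, 444/47, 5413/573, 59987/6350

Using the convergent recurrence p_i = a_i*p_{i-1} + p_{i-2}, q_i = a_i*q_{i-1} + q_{i-2} with p_{-2}=0, p_{-1}=1, q_{-2}=1, q_{-1}=0:
  i=0: a_0=9, p_0 = 9*1 + 0 = 9, q_0 = 9*0 + 1 = 1.
  i=1: a_1=2, p_1 = 2*9 + 1 = 19, q_1 = 2*1 + 0 = 2.
  i=2: a_2=4, p_2 = 4*19 + 9 = 85, q_2 = 4*2 + 1 = 9.
  i=3: a_3=5, p_3 = 5*85 + 19 = 444, q_3 = 5*9 + 2 = 47.
  i=4: a_4=12, p_4 = 12*444 + 85 = 5413, q_4 = 12*47 + 9 = 573.
  i=5: a_5=11, p_5 = 11*5413 + 444 = 59987, q_5 = 11*573 + 47 = 6350.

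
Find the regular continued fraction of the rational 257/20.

[12; 1, 5, 1, 2]

Run the Euclidean algorithm on 257 and 20; the successive quotients are the partial quotients a_0, a_1, ... (each step inverts the fractional part left over by the previous one):
  257 = 12*20 + 17, so a_0 = 12.
  20 = 1*17 + 3, so a_1 = 1.
  17 = 5*3 + 2, so a_2 = 5.
  3 = 1*2 + 1, so a_3 = 1.
  2 = 2*1 + 0, so a_4 = 2.
The remainder reaches 0 after 5 divisions, so the expansion has 5 partial quotients, read off in order.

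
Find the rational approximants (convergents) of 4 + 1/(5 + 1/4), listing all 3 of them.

4/1, 21/5, 88/21

Using the convergent recurrence p_i = a_i*p_{i-1} + p_{i-2}, q_i = a_i*q_{i-1} + q_{i-2} with p_{-2}=0, p_{-1}=1, q_{-2}=1, q_{-1}=0:
  i=0: a_0=4, p_0 = 4*1 + 0 = 4, q_0 = 4*0 + 1 = 1.
  i=1: a_1=5, p_1 = 5*4 + 1 = 21, q_1 = 5*1 + 0 = 5.
  i=2: a_2=4, p_2 = 4*21 + 4 = 88, q_2 = 4*5 + 1 = 21.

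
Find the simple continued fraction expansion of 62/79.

[0; 1, 3, 1, 1, 1, 5]

Run the Euclidean algorithm on 62 and 79; the successive quotients are the partial quotients a_0, a_1, ... (each step inverts the fractional part left over by the previous one):
  62 = 0*79 + 62, so a_0 = 0.
  79 = 1*62 + 17, so a_1 = 1.
  62 = 3*17 + 11, so a_2 = 3.
  17 = 1*11 + 6, so a_3 = 1.
  11 = 1*6 + 5, so a_4 = 1.
  6 = 1*5 + 1, so a_5 = 1.
  5 = 5*1 + 0, so a_6 = 5.
The remainder reaches 0 after 7 divisions, so the expansion has 7 partial quotients, read off in order.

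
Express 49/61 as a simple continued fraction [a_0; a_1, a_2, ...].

Run the Euclidean algorithm on 49 and 61; the successive quotients are the partial quotients a_0, a_1, ... (each step inverts the fractional part left over by the previous one):
  49 = 0*61 + 49, so a_0 = 0.
  61 = 1*49 + 12, so a_1 = 1.
  49 = 4*12 + 1, so a_2 = 4.
  12 = 12*1 + 0, so a_3 = 12.
The remainder reaches 0 after 4 divisions, so the expansion has 4 partial quotients, read off in order.

[0; 1, 4, 12]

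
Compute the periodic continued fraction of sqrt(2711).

[52; (14, 1, 6, 1, 1, 51, 1, 1, 6, 1, 14, 104)]

Write x_i = (sqrt(2711) + m_i)/d_i with (m_0, d_0) = (0, 1). a_0 = floor(sqrt(2711)) = 52, since 52^2 = 2704 <= 2711 < 2809 = 53^2.
Iterate m_{i+1} = d_i*a_i - m_i, d_{i+1} = (2711 - m_{i+1}^2)/d_i, a_{i+1} = floor((a_0 + m_{i+1})/d_{i+1}):
  m_1 = 1*52 - 0 = 52, d_1 = (2711 - 52^2)/1 = 7/1 = 7, a_1 = floor((52 + 52)/7) = 14.
  m_2 = 7*14 - 52 = 46, d_2 = (2711 - 46^2)/7 = 595/7 = 85, a_2 = floor((52 + 46)/85) = 1.
  m_3 = 85*1 - 46 = 39, d_3 = (2711 - 39^2)/85 = 1190/85 = 14, a_3 = floor((52 + 39)/14) = 6.
  m_4 = 14*6 - 39 = 45, d_4 = (2711 - 45^2)/14 = 686/14 = 49, a_4 = floor((52 + 45)/49) = 1.
  m_5 = 49*1 - 45 = 4, d_5 = (2711 - 4^2)/49 = 2695/49 = 55, a_5 = floor((52 + 4)/55) = 1.
  m_6 = 55*1 - 4 = 51, d_6 = (2711 - 51^2)/55 = 110/55 = 2, a_6 = floor((52 + 51)/2) = 51.
  m_7 = 2*51 - 51 = 51, d_7 = (2711 - 51^2)/2 = 110/2 = 55, a_7 = floor((52 + 51)/55) = 1.
  m_8 = 55*1 - 51 = 4, d_8 = (2711 - 4^2)/55 = 2695/55 = 49, a_8 = floor((52 + 4)/49) = 1.
  m_9 = 49*1 - 4 = 45, d_9 = (2711 - 45^2)/49 = 686/49 = 14, a_9 = floor((52 + 45)/14) = 6.
  m_10 = 14*6 - 45 = 39, d_10 = (2711 - 39^2)/14 = 1190/14 = 85, a_10 = floor((52 + 39)/85) = 1.
  m_11 = 85*1 - 39 = 46, d_11 = (2711 - 46^2)/85 = 595/85 = 7, a_11 = floor((52 + 46)/7) = 14.
  m_12 = 7*14 - 46 = 52, d_12 = (2711 - 52^2)/7 = 7/7 = 1, a_12 = floor((52 + 52)/1) = 104.
  m_13 = 1*104 - 52 = 52, d_13 = (2711 - 52^2)/1 = 7/1 = 7: (m_13, d_13) = (m_1, d_1) = (52, 7), so from here the quotients repeat a_1, ..., a_12; the period length is 12.
Hence the expansion of sqrt(2711) is a_0 = 52 followed by the repeating block 14, 1, 6, 1, 1, 51, 1, 1, 6, 1, 14, 104 (period 12).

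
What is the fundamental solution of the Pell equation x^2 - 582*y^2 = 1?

First expand sqrt(582) as a continued fraction. With x_i = (sqrt(582) + m_i)/d_i and (m_0, d_0) = (0, 1): a_0 = floor(sqrt(582)) = 24, since 24^2 = 576 <= 582 < 625 = 25^2.
Iterate m_{i+1} = d_i*a_i - m_i, d_{i+1} = (582 - m_{i+1}^2)/d_i, a_{i+1} = floor((a_0 + m_{i+1})/d_{i+1}):
  m_1 = 1*24 - 0 = 24, d_1 = (582 - 24^2)/1 = 6/1 = 6, a_1 = floor((24 + 24)/6) = 8.
  m_2 = 6*8 - 24 = 24, d_2 = (582 - 24^2)/6 = 6/6 = 1, a_2 = floor((24 + 24)/1) = 48.
  m_3 = 1*48 - 24 = 24, d_3 = (582 - 24^2)/1 = 6/1 = 6: (m_3, d_3) = (m_1, d_1) = (24, 6), so from here the quotients repeat a_1, a_2; the period length is 2.
So sqrt(582) = [24; (8, 48)] with period length k = 2.
k is even, so the fundamental solution of x^2 - 582y^2 = 1 is (p_{k-1}, q_{k-1}) = (p_1, q_1); compute convergents through index 1.
Convergents (p_i = a_i*p_{i-1} + p_{i-2}, q_i = a_i*q_{i-1} + q_{i-2} with p_{-2}=0, p_{-1}=1, q_{-2}=1, q_{-1}=0):
  i=0: a_0=24, p_0 = 24*1 + 0 = 24, q_0 = 24*0 + 1 = 1.
  i=1: a_1=8, p_1 = 8*24 + 1 = 193, q_1 = 8*1 + 0 = 8.
Check: 193^2 - 582*8^2 = 37249 - 37248 = 1, so (x, y) = (193, 8) solves the equation, and by the theorem it is the least positive solution.

(x, y) = (193, 8)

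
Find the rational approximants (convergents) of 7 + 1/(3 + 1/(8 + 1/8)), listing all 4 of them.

7/1, 22/3, 183/25, 1486/203

Using the convergent recurrence p_i = a_i*p_{i-1} + p_{i-2}, q_i = a_i*q_{i-1} + q_{i-2} with p_{-2}=0, p_{-1}=1, q_{-2}=1, q_{-1}=0:
  i=0: a_0=7, p_0 = 7*1 + 0 = 7, q_0 = 7*0 + 1 = 1.
  i=1: a_1=3, p_1 = 3*7 + 1 = 22, q_1 = 3*1 + 0 = 3.
  i=2: a_2=8, p_2 = 8*22 + 7 = 183, q_2 = 8*3 + 1 = 25.
  i=3: a_3=8, p_3 = 8*183 + 22 = 1486, q_3 = 8*25 + 3 = 203.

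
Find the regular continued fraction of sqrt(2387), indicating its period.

[48; (1, 5, 1, 96)]

Write x_i = (sqrt(2387) + m_i)/d_i with (m_0, d_0) = (0, 1). a_0 = floor(sqrt(2387)) = 48, since 48^2 = 2304 <= 2387 < 2401 = 49^2.
Iterate m_{i+1} = d_i*a_i - m_i, d_{i+1} = (2387 - m_{i+1}^2)/d_i, a_{i+1} = floor((a_0 + m_{i+1})/d_{i+1}):
  m_1 = 1*48 - 0 = 48, d_1 = (2387 - 48^2)/1 = 83/1 = 83, a_1 = floor((48 + 48)/83) = 1.
  m_2 = 83*1 - 48 = 35, d_2 = (2387 - 35^2)/83 = 1162/83 = 14, a_2 = floor((48 + 35)/14) = 5.
  m_3 = 14*5 - 35 = 35, d_3 = (2387 - 35^2)/14 = 1162/14 = 83, a_3 = floor((48 + 35)/83) = 1.
  m_4 = 83*1 - 35 = 48, d_4 = (2387 - 48^2)/83 = 83/83 = 1, a_4 = floor((48 + 48)/1) = 96.
  m_5 = 1*96 - 48 = 48, d_5 = (2387 - 48^2)/1 = 83/1 = 83: (m_5, d_5) = (m_1, d_1) = (48, 83), so from here the quotients repeat a_1, ..., a_4; the period length is 4.
Hence the expansion of sqrt(2387) is a_0 = 48 followed by the repeating block 1, 5, 1, 96 (period 4).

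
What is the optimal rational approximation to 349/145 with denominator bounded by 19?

41/17

Expand x = 349/145 as a continued fraction with the Euclidean algorithm:
  349 = 2*145 + 59, so a_0 = 2.
  145 = 2*59 + 27, so a_1 = 2.
  59 = 2*27 + 5, so a_2 = 2.
  27 = 5*5 + 2, so a_3 = 5.
  5 = 2*2 + 1, so a_4 = 2.
  2 = 2*1 + 0, so a_5 = 2.
so x = [2; 2, 2, 5, 2, 2].
Convergents (p_i = a_i*p_{i-1} + p_{i-2}, q_i = a_i*q_{i-1} + q_{i-2} with p_{-2}=0, p_{-1}=1, q_{-2}=1, q_{-1}=0), until the denominator exceeds 19:
  i=0: a_0=2, p_0 = 2*1 + 0 = 2, q_0 = 2*0 + 1 = 1.
  i=1: a_1=2, p_1 = 2*2 + 1 = 5, q_1 = 2*1 + 0 = 2.
  i=2: a_2=2, p_2 = 2*5 + 2 = 12, q_2 = 2*2 + 1 = 5.
  i=3: a_3=5, p_3 = 5*12 + 5 = 65, q_3 = 5*5 + 2 = 27.
q_3 = 27 > 19, so the last convergent with denominator <= 19 is p_2/q_2 = 12/5.
The closest fraction with denominator <= 19 is either p_2/q_2 or the intermediate fraction (k*p_2 + p_1)/(k*q_2 + q_1) with the largest k >= 1 whose denominator stays <= 19; these approach x as k grows, and every other convergent or intermediate fraction in range is farther away.
Largest k: floor((19 - q_1)/q_2) = floor((19 - 2)/5) = 3.
That gives (3*12 + 5)/(3*5 + 2) = 41/17.
Compare the errors: |x - 12/5| = |349*5 - 12*145|/(145*5) = 5/725, and |x - 41/17| = |349*17 - 41*145|/(145*17) = 12/2465.
Cross-multiplying, 12*725 = 8700 < 12325 = 5*2465, so 12/2465 is smaller: the intermediate fraction 41/17 is closer to x than 12/5.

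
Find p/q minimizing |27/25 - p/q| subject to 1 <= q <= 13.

Expand x = 27/25 as a continued fraction with the Euclidean algorithm:
  27 = 1*25 + 2, so a_0 = 1.
  25 = 12*2 + 1, so a_1 = 12.
  2 = 2*1 + 0, so a_2 = 2.
so x = [1; 12, 2].
Convergents (p_i = a_i*p_{i-1} + p_{i-2}, q_i = a_i*q_{i-1} + q_{i-2} with p_{-2}=0, p_{-1}=1, q_{-2}=1, q_{-1}=0), until the denominator exceeds 13:
  i=0: a_0=1, p_0 = 1*1 + 0 = 1, q_0 = 1*0 + 1 = 1.
  i=1: a_1=12, p_1 = 12*1 + 1 = 13, q_1 = 12*1 + 0 = 12.
  i=2: a_2=2, p_2 = 2*13 + 1 = 27, q_2 = 2*12 + 1 = 25.
q_2 = 25 > 13, so the last convergent with denominator <= 13 is p_1/q_1 = 13/12.
The closest fraction with denominator <= 13 is either p_1/q_1 or the intermediate fraction (k*p_1 + p_0)/(k*q_1 + q_0) with the largest k >= 1 whose denominator stays <= 13; these approach x as k grows, and every other convergent or intermediate fraction in range is farther away.
Largest k: floor((13 - q_0)/q_1) = floor((13 - 1)/12) = 1.
That gives (1*13 + 1)/(1*12 + 1) = 14/13.
Compare the errors: |x - 13/12| = |27*12 - 13*25|/(25*12) = 1/300, and |x - 14/13| = |27*13 - 14*25|/(25*13) = 1/325.
Cross-multiplying, 1*300 = 300 < 325 = 1*325, so 1/325 is smaller: the intermediate fraction 14/13 is closer to x than 13/12.

14/13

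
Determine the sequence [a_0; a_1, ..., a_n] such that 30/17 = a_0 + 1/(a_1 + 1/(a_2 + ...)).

Run the Euclidean algorithm on 30 and 17; the successive quotients are the partial quotients a_0, a_1, ... (each step inverts the fractional part left over by the previous one):
  30 = 1*17 + 13, so a_0 = 1.
  17 = 1*13 + 4, so a_1 = 1.
  13 = 3*4 + 1, so a_2 = 3.
  4 = 4*1 + 0, so a_3 = 4.
The remainder reaches 0 after 4 divisions, so the expansion has 4 partial quotients, read off in order.

[1; 1, 3, 4]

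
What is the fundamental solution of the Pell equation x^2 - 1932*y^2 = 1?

First expand sqrt(1932) as a continued fraction. With x_i = (sqrt(1932) + m_i)/d_i and (m_0, d_0) = (0, 1): a_0 = floor(sqrt(1932)) = 43, since 43^2 = 1849 <= 1932 < 1936 = 44^2.
Iterate m_{i+1} = d_i*a_i - m_i, d_{i+1} = (1932 - m_{i+1}^2)/d_i, a_{i+1} = floor((a_0 + m_{i+1})/d_{i+1}):
  m_1 = 1*43 - 0 = 43, d_1 = (1932 - 43^2)/1 = 83/1 = 83, a_1 = floor((43 + 43)/83) = 1.
  m_2 = 83*1 - 43 = 40, d_2 = (1932 - 40^2)/83 = 332/83 = 4, a_2 = floor((43 + 40)/4) = 20.
  m_3 = 4*20 - 40 = 40, d_3 = (1932 - 40^2)/4 = 332/4 = 83, a_3 = floor((43 + 40)/83) = 1.
  m_4 = 83*1 - 40 = 43, d_4 = (1932 - 43^2)/83 = 83/83 = 1, a_4 = floor((43 + 43)/1) = 86.
  m_5 = 1*86 - 43 = 43, d_5 = (1932 - 43^2)/1 = 83/1 = 83: (m_5, d_5) = (m_1, d_1) = (43, 83), so from here the quotients repeat a_1, ..., a_4; the period length is 4.
So sqrt(1932) = [43; (1, 20, 1, 86)] with period length k = 4.
k is even, so the fundamental solution of x^2 - 1932y^2 = 1 is (p_{k-1}, q_{k-1}) = (p_3, q_3); compute convergents through index 3.
Convergents (p_i = a_i*p_{i-1} + p_{i-2}, q_i = a_i*q_{i-1} + q_{i-2} with p_{-2}=0, p_{-1}=1, q_{-2}=1, q_{-1}=0):
  i=0: a_0=43, p_0 = 43*1 + 0 = 43, q_0 = 43*0 + 1 = 1.
  i=1: a_1=1, p_1 = 1*43 + 1 = 44, q_1 = 1*1 + 0 = 1.
  i=2: a_2=20, p_2 = 20*44 + 43 = 923, q_2 = 20*1 + 1 = 21.
  i=3: a_3=1, p_3 = 1*923 + 44 = 967, q_3 = 1*21 + 1 = 22.
Check: 967^2 - 1932*22^2 = 935089 - 935088 = 1, so (x, y) = (967, 22) solves the equation, and by the theorem it is the least positive solution.

(x, y) = (967, 22)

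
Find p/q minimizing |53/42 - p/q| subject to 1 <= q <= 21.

Expand x = 53/42 as a continued fraction with the Euclidean algorithm:
  53 = 1*42 + 11, so a_0 = 1.
  42 = 3*11 + 9, so a_1 = 3.
  11 = 1*9 + 2, so a_2 = 1.
  9 = 4*2 + 1, so a_3 = 4.
  2 = 2*1 + 0, so a_4 = 2.
so x = [1; 3, 1, 4, 2].
Convergents (p_i = a_i*p_{i-1} + p_{i-2}, q_i = a_i*q_{i-1} + q_{i-2} with p_{-2}=0, p_{-1}=1, q_{-2}=1, q_{-1}=0), until the denominator exceeds 21:
  i=0: a_0=1, p_0 = 1*1 + 0 = 1, q_0 = 1*0 + 1 = 1.
  i=1: a_1=3, p_1 = 3*1 + 1 = 4, q_1 = 3*1 + 0 = 3.
  i=2: a_2=1, p_2 = 1*4 + 1 = 5, q_2 = 1*3 + 1 = 4.
  i=3: a_3=4, p_3 = 4*5 + 4 = 24, q_3 = 4*4 + 3 = 19.
  i=4: a_4=2, p_4 = 2*24 + 5 = 53, q_4 = 2*19 + 4 = 42.
q_4 = 42 > 21, so the last convergent with denominator <= 21 is p_3/q_3 = 24/19.
The closest fraction with denominator <= 21 is either p_3/q_3 or the intermediate fraction (k*p_3 + p_2)/(k*q_3 + q_2) with the largest k >= 1 whose denominator stays <= 21; these approach x as k grows, and every other convergent or intermediate fraction in range is farther away.
Largest k: floor((21 - q_2)/q_3) = floor((21 - 4)/19) = 0.
Since k = 0, no intermediate fraction beyond p_3/q_3 has denominator <= 21, so the convergent 24/19 is the closest (its error is |53*19 - 24*42|/(42*19) = 1/798).

24/19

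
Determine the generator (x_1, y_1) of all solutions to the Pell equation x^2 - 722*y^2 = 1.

First expand sqrt(722) as a continued fraction. With x_i = (sqrt(722) + m_i)/d_i and (m_0, d_0) = (0, 1): a_0 = floor(sqrt(722)) = 26, since 26^2 = 676 <= 722 < 729 = 27^2.
Iterate m_{i+1} = d_i*a_i - m_i, d_{i+1} = (722 - m_{i+1}^2)/d_i, a_{i+1} = floor((a_0 + m_{i+1})/d_{i+1}):
  m_1 = 1*26 - 0 = 26, d_1 = (722 - 26^2)/1 = 46/1 = 46, a_1 = floor((26 + 26)/46) = 1.
  m_2 = 46*1 - 26 = 20, d_2 = (722 - 20^2)/46 = 322/46 = 7, a_2 = floor((26 + 20)/7) = 6.
  m_3 = 7*6 - 20 = 22, d_3 = (722 - 22^2)/7 = 238/7 = 34, a_3 = floor((26 + 22)/34) = 1.
  m_4 = 34*1 - 22 = 12, d_4 = (722 - 12^2)/34 = 578/34 = 17, a_4 = floor((26 + 12)/17) = 2.
  m_5 = 17*2 - 12 = 22, d_5 = (722 - 22^2)/17 = 238/17 = 14, a_5 = floor((26 + 22)/14) = 3.
  m_6 = 14*3 - 22 = 20, d_6 = (722 - 20^2)/14 = 322/14 = 23, a_6 = floor((26 + 20)/23) = 2.
  m_7 = 23*2 - 20 = 26, d_7 = (722 - 26^2)/23 = 46/23 = 2, a_7 = floor((26 + 26)/2) = 26.
  m_8 = 2*26 - 26 = 26, d_8 = (722 - 26^2)/2 = 46/2 = 23, a_8 = floor((26 + 26)/23) = 2.
  m_9 = 23*2 - 26 = 20, d_9 = (722 - 20^2)/23 = 322/23 = 14, a_9 = floor((26 + 20)/14) = 3.
  m_10 = 14*3 - 20 = 22, d_10 = (722 - 22^2)/14 = 238/14 = 17, a_10 = floor((26 + 22)/17) = 2.
  m_11 = 17*2 - 22 = 12, d_11 = (722 - 12^2)/17 = 578/17 = 34, a_11 = floor((26 + 12)/34) = 1.
  m_12 = 34*1 - 12 = 22, d_12 = (722 - 22^2)/34 = 238/34 = 7, a_12 = floor((26 + 22)/7) = 6.
  m_13 = 7*6 - 22 = 20, d_13 = (722 - 20^2)/7 = 322/7 = 46, a_13 = floor((26 + 20)/46) = 1.
  m_14 = 46*1 - 20 = 26, d_14 = (722 - 26^2)/46 = 46/46 = 1, a_14 = floor((26 + 26)/1) = 52.
  m_15 = 1*52 - 26 = 26, d_15 = (722 - 26^2)/1 = 46/1 = 46: (m_15, d_15) = (m_1, d_1) = (26, 46), so from here the quotients repeat a_1, ..., a_14; the period length is 14.
So sqrt(722) = [26; (1, 6, 1, 2, 3, 2, 26, 2, 3, 2, 1, 6, 1, 52)] with period length k = 14.
k is even, so the fundamental solution of x^2 - 722y^2 = 1 is (p_{k-1}, q_{k-1}) = (p_13, q_13); compute convergents through index 13.
Convergents (p_i = a_i*p_{i-1} + p_{i-2}, q_i = a_i*q_{i-1} + q_{i-2} with p_{-2}=0, p_{-1}=1, q_{-2}=1, q_{-1}=0):
  i=0: a_0=26, p_0 = 26*1 + 0 = 26, q_0 = 26*0 + 1 = 1.
  i=1: a_1=1, p_1 = 1*26 + 1 = 27, q_1 = 1*1 + 0 = 1.
  i=2: a_2=6, p_2 = 6*27 + 26 = 188, q_2 = 6*1 + 1 = 7.
  i=3: a_3=1, p_3 = 1*188 + 27 = 215, q_3 = 1*7 + 1 = 8.
  i=4: a_4=2, p_4 = 2*215 + 188 = 618, q_4 = 2*8 + 7 = 23.
  i=5: a_5=3, p_5 = 3*618 + 215 = 2069, q_5 = 3*23 + 8 = 77.
  i=6: a_6=2, p_6 = 2*2069 + 618 = 4756, q_6 = 2*77 + 23 = 177.
  i=7: a_7=26, p_7 = 26*4756 + 2069 = 125725, q_7 = 26*177 + 77 = 4679.
  i=8: a_8=2, p_8 = 2*125725 + 4756 = 256206, q_8 = 2*4679 + 177 = 9535.
  i=9: a_9=3, p_9 = 3*256206 + 125725 = 894343, q_9 = 3*9535 + 4679 = 33284.
  i=10: a_10=2, p_10 = 2*894343 + 256206 = 2044892, q_10 = 2*33284 + 9535 = 76103.
  i=11: a_11=1, p_11 = 1*2044892 + 894343 = 2939235, q_11 = 1*76103 + 33284 = 109387.
  i=12: a_12=6, p_12 = 6*2939235 + 2044892 = 19680302, q_12 = 6*109387 + 76103 = 732425.
  i=13: a_13=1, p_13 = 1*19680302 + 2939235 = 22619537, q_13 = 1*732425 + 109387 = 841812.
Check: 22619537^2 - 722*841812^2 = 511643454094369 - 511643454094368 = 1, so (x, y) = (22619537, 841812) solves the equation, and by the theorem it is the least positive solution.

(x, y) = (22619537, 841812)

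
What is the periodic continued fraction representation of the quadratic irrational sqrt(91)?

[9; (1, 1, 5, 1, 5, 1, 1, 18)]

Write x_i = (sqrt(91) + m_i)/d_i with (m_0, d_0) = (0, 1). a_0 = floor(sqrt(91)) = 9, since 9^2 = 81 <= 91 < 100 = 10^2.
Iterate m_{i+1} = d_i*a_i - m_i, d_{i+1} = (91 - m_{i+1}^2)/d_i, a_{i+1} = floor((a_0 + m_{i+1})/d_{i+1}):
  m_1 = 1*9 - 0 = 9, d_1 = (91 - 9^2)/1 = 10/1 = 10, a_1 = floor((9 + 9)/10) = 1.
  m_2 = 10*1 - 9 = 1, d_2 = (91 - 1^2)/10 = 90/10 = 9, a_2 = floor((9 + 1)/9) = 1.
  m_3 = 9*1 - 1 = 8, d_3 = (91 - 8^2)/9 = 27/9 = 3, a_3 = floor((9 + 8)/3) = 5.
  m_4 = 3*5 - 8 = 7, d_4 = (91 - 7^2)/3 = 42/3 = 14, a_4 = floor((9 + 7)/14) = 1.
  m_5 = 14*1 - 7 = 7, d_5 = (91 - 7^2)/14 = 42/14 = 3, a_5 = floor((9 + 7)/3) = 5.
  m_6 = 3*5 - 7 = 8, d_6 = (91 - 8^2)/3 = 27/3 = 9, a_6 = floor((9 + 8)/9) = 1.
  m_7 = 9*1 - 8 = 1, d_7 = (91 - 1^2)/9 = 90/9 = 10, a_7 = floor((9 + 1)/10) = 1.
  m_8 = 10*1 - 1 = 9, d_8 = (91 - 9^2)/10 = 10/10 = 1, a_8 = floor((9 + 9)/1) = 18.
  m_9 = 1*18 - 9 = 9, d_9 = (91 - 9^2)/1 = 10/1 = 10: (m_9, d_9) = (m_1, d_1) = (9, 10), so from here the quotients repeat a_1, ..., a_8; the period length is 8.
Hence the expansion of sqrt(91) is a_0 = 9 followed by the repeating block 1, 1, 5, 1, 5, 1, 1, 18 (period 8).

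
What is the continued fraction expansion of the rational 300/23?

[13; 23]

Run the Euclidean algorithm on 300 and 23; the successive quotients are the partial quotients a_0, a_1, ... (each step inverts the fractional part left over by the previous one):
  300 = 13*23 + 1, so a_0 = 13.
  23 = 23*1 + 0, so a_1 = 23.
The remainder reaches 0 after 2 divisions, so the expansion has 2 partial quotients, read off in order.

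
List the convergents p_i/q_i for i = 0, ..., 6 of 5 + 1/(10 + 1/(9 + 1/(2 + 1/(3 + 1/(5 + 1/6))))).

Using the convergent recurrence p_i = a_i*p_{i-1} + p_{i-2}, q_i = a_i*q_{i-1} + q_{i-2} with p_{-2}=0, p_{-1}=1, q_{-2}=1, q_{-1}=0:
  i=0: a_0=5, p_0 = 5*1 + 0 = 5, q_0 = 5*0 + 1 = 1.
  i=1: a_1=10, p_1 = 10*5 + 1 = 51, q_1 = 10*1 + 0 = 10.
  i=2: a_2=9, p_2 = 9*51 + 5 = 464, q_2 = 9*10 + 1 = 91.
  i=3: a_3=2, p_3 = 2*464 + 51 = 979, q_3 = 2*91 + 10 = 192.
  i=4: a_4=3, p_4 = 3*979 + 464 = 3401, q_4 = 3*192 + 91 = 667.
  i=5: a_5=5, p_5 = 5*3401 + 979 = 17984, q_5 = 5*667 + 192 = 3527.
  i=6: a_6=6, p_6 = 6*17984 + 3401 = 111305, q_6 = 6*3527 + 667 = 21829.

5/1, 51/10, 464/91, 979/192, 3401/667, 17984/3527, 111305/21829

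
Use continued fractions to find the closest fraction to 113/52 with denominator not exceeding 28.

50/23

Expand x = 113/52 as a continued fraction with the Euclidean algorithm:
  113 = 2*52 + 9, so a_0 = 2.
  52 = 5*9 + 7, so a_1 = 5.
  9 = 1*7 + 2, so a_2 = 1.
  7 = 3*2 + 1, so a_3 = 3.
  2 = 2*1 + 0, so a_4 = 2.
so x = [2; 5, 1, 3, 2].
Convergents (p_i = a_i*p_{i-1} + p_{i-2}, q_i = a_i*q_{i-1} + q_{i-2} with p_{-2}=0, p_{-1}=1, q_{-2}=1, q_{-1}=0), until the denominator exceeds 28:
  i=0: a_0=2, p_0 = 2*1 + 0 = 2, q_0 = 2*0 + 1 = 1.
  i=1: a_1=5, p_1 = 5*2 + 1 = 11, q_1 = 5*1 + 0 = 5.
  i=2: a_2=1, p_2 = 1*11 + 2 = 13, q_2 = 1*5 + 1 = 6.
  i=3: a_3=3, p_3 = 3*13 + 11 = 50, q_3 = 3*6 + 5 = 23.
  i=4: a_4=2, p_4 = 2*50 + 13 = 113, q_4 = 2*23 + 6 = 52.
q_4 = 52 > 28, so the last convergent with denominator <= 28 is p_3/q_3 = 50/23.
The closest fraction with denominator <= 28 is either p_3/q_3 or the intermediate fraction (k*p_3 + p_2)/(k*q_3 + q_2) with the largest k >= 1 whose denominator stays <= 28; these approach x as k grows, and every other convergent or intermediate fraction in range is farther away.
Largest k: floor((28 - q_2)/q_3) = floor((28 - 6)/23) = 0.
Since k = 0, no intermediate fraction beyond p_3/q_3 has denominator <= 28, so the convergent 50/23 is the closest (its error is |113*23 - 50*52|/(52*23) = 1/1196).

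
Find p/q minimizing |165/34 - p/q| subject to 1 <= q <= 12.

34/7

Expand x = 165/34 as a continued fraction with the Euclidean algorithm:
  165 = 4*34 + 29, so a_0 = 4.
  34 = 1*29 + 5, so a_1 = 1.
  29 = 5*5 + 4, so a_2 = 5.
  5 = 1*4 + 1, so a_3 = 1.
  4 = 4*1 + 0, so a_4 = 4.
so x = [4; 1, 5, 1, 4].
Convergents (p_i = a_i*p_{i-1} + p_{i-2}, q_i = a_i*q_{i-1} + q_{i-2} with p_{-2}=0, p_{-1}=1, q_{-2}=1, q_{-1}=0), until the denominator exceeds 12:
  i=0: a_0=4, p_0 = 4*1 + 0 = 4, q_0 = 4*0 + 1 = 1.
  i=1: a_1=1, p_1 = 1*4 + 1 = 5, q_1 = 1*1 + 0 = 1.
  i=2: a_2=5, p_2 = 5*5 + 4 = 29, q_2 = 5*1 + 1 = 6.
  i=3: a_3=1, p_3 = 1*29 + 5 = 34, q_3 = 1*6 + 1 = 7.
  i=4: a_4=4, p_4 = 4*34 + 29 = 165, q_4 = 4*7 + 6 = 34.
q_4 = 34 > 12, so the last convergent with denominator <= 12 is p_3/q_3 = 34/7.
The closest fraction with denominator <= 12 is either p_3/q_3 or the intermediate fraction (k*p_3 + p_2)/(k*q_3 + q_2) with the largest k >= 1 whose denominator stays <= 12; these approach x as k grows, and every other convergent or intermediate fraction in range is farther away.
Largest k: floor((12 - q_2)/q_3) = floor((12 - 6)/7) = 0.
Since k = 0, no intermediate fraction beyond p_3/q_3 has denominator <= 12, so the convergent 34/7 is the closest (its error is |165*7 - 34*34|/(34*7) = 1/238).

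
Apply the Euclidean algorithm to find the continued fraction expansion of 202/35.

Run the Euclidean algorithm on 202 and 35; the successive quotients are the partial quotients a_0, a_1, ... (each step inverts the fractional part left over by the previous one):
  202 = 5*35 + 27, so a_0 = 5.
  35 = 1*27 + 8, so a_1 = 1.
  27 = 3*8 + 3, so a_2 = 3.
  8 = 2*3 + 2, so a_3 = 2.
  3 = 1*2 + 1, so a_4 = 1.
  2 = 2*1 + 0, so a_5 = 2.
The remainder reaches 0 after 6 divisions, so the expansion has 6 partial quotients, read off in order.

[5; 1, 3, 2, 1, 2]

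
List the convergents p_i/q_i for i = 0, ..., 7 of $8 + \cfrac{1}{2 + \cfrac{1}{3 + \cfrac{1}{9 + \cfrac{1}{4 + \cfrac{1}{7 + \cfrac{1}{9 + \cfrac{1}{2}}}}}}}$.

Using the convergent recurrence p_i = a_i*p_{i-1} + p_{i-2}, q_i = a_i*q_{i-1} + q_{i-2} with p_{-2}=0, p_{-1}=1, q_{-2}=1, q_{-1}=0:
  i=0: a_0=8, p_0 = 8*1 + 0 = 8, q_0 = 8*0 + 1 = 1.
  i=1: a_1=2, p_1 = 2*8 + 1 = 17, q_1 = 2*1 + 0 = 2.
  i=2: a_2=3, p_2 = 3*17 + 8 = 59, q_2 = 3*2 + 1 = 7.
  i=3: a_3=9, p_3 = 9*59 + 17 = 548, q_3 = 9*7 + 2 = 65.
  i=4: a_4=4, p_4 = 4*548 + 59 = 2251, q_4 = 4*65 + 7 = 267.
  i=5: a_5=7, p_5 = 7*2251 + 548 = 16305, q_5 = 7*267 + 65 = 1934.
  i=6: a_6=9, p_6 = 9*16305 + 2251 = 148996, q_6 = 9*1934 + 267 = 17673.
  i=7: a_7=2, p_7 = 2*148996 + 16305 = 314297, q_7 = 2*17673 + 1934 = 37280.

8/1, 17/2, 59/7, 548/65, 2251/267, 16305/1934, 148996/17673, 314297/37280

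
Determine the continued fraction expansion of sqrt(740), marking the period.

[27; (4, 1, 12, 1, 4, 54)]

Write x_i = (sqrt(740) + m_i)/d_i with (m_0, d_0) = (0, 1). a_0 = floor(sqrt(740)) = 27, since 27^2 = 729 <= 740 < 784 = 28^2.
Iterate m_{i+1} = d_i*a_i - m_i, d_{i+1} = (740 - m_{i+1}^2)/d_i, a_{i+1} = floor((a_0 + m_{i+1})/d_{i+1}):
  m_1 = 1*27 - 0 = 27, d_1 = (740 - 27^2)/1 = 11/1 = 11, a_1 = floor((27 + 27)/11) = 4.
  m_2 = 11*4 - 27 = 17, d_2 = (740 - 17^2)/11 = 451/11 = 41, a_2 = floor((27 + 17)/41) = 1.
  m_3 = 41*1 - 17 = 24, d_3 = (740 - 24^2)/41 = 164/41 = 4, a_3 = floor((27 + 24)/4) = 12.
  m_4 = 4*12 - 24 = 24, d_4 = (740 - 24^2)/4 = 164/4 = 41, a_4 = floor((27 + 24)/41) = 1.
  m_5 = 41*1 - 24 = 17, d_5 = (740 - 17^2)/41 = 451/41 = 11, a_5 = floor((27 + 17)/11) = 4.
  m_6 = 11*4 - 17 = 27, d_6 = (740 - 27^2)/11 = 11/11 = 1, a_6 = floor((27 + 27)/1) = 54.
  m_7 = 1*54 - 27 = 27, d_7 = (740 - 27^2)/1 = 11/1 = 11: (m_7, d_7) = (m_1, d_1) = (27, 11), so from here the quotients repeat a_1, ..., a_6; the period length is 6.
Hence the expansion of sqrt(740) is a_0 = 27 followed by the repeating block 4, 1, 12, 1, 4, 54 (period 6).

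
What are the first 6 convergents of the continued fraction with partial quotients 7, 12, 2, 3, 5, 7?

Using the convergent recurrence p_i = a_i*p_{i-1} + p_{i-2}, q_i = a_i*q_{i-1} + q_{i-2} with p_{-2}=0, p_{-1}=1, q_{-2}=1, q_{-1}=0:
  i=0: a_0=7, p_0 = 7*1 + 0 = 7, q_0 = 7*0 + 1 = 1.
  i=1: a_1=12, p_1 = 12*7 + 1 = 85, q_1 = 12*1 + 0 = 12.
  i=2: a_2=2, p_2 = 2*85 + 7 = 177, q_2 = 2*12 + 1 = 25.
  i=3: a_3=3, p_3 = 3*177 + 85 = 616, q_3 = 3*25 + 12 = 87.
  i=4: a_4=5, p_4 = 5*616 + 177 = 3257, q_4 = 5*87 + 25 = 460.
  i=5: a_5=7, p_5 = 7*3257 + 616 = 23415, q_5 = 7*460 + 87 = 3307.

7/1, 85/12, 177/25, 616/87, 3257/460, 23415/3307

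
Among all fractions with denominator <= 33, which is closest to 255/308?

Expand x = 255/308 as a continued fraction with the Euclidean algorithm:
  255 = 0*308 + 255, so a_0 = 0.
  308 = 1*255 + 53, so a_1 = 1.
  255 = 4*53 + 43, so a_2 = 4.
  53 = 1*43 + 10, so a_3 = 1.
  43 = 4*10 + 3, so a_4 = 4.
  10 = 3*3 + 1, so a_5 = 3.
  3 = 3*1 + 0, so a_6 = 3.
so x = [0; 1, 4, 1, 4, 3, 3].
Convergents (p_i = a_i*p_{i-1} + p_{i-2}, q_i = a_i*q_{i-1} + q_{i-2} with p_{-2}=0, p_{-1}=1, q_{-2}=1, q_{-1}=0), until the denominator exceeds 33:
  i=0: a_0=0, p_0 = 0*1 + 0 = 0, q_0 = 0*0 + 1 = 1.
  i=1: a_1=1, p_1 = 1*0 + 1 = 1, q_1 = 1*1 + 0 = 1.
  i=2: a_2=4, p_2 = 4*1 + 0 = 4, q_2 = 4*1 + 1 = 5.
  i=3: a_3=1, p_3 = 1*4 + 1 = 5, q_3 = 1*5 + 1 = 6.
  i=4: a_4=4, p_4 = 4*5 + 4 = 24, q_4 = 4*6 + 5 = 29.
  i=5: a_5=3, p_5 = 3*24 + 5 = 77, q_5 = 3*29 + 6 = 93.
q_5 = 93 > 33, so the last convergent with denominator <= 33 is p_4/q_4 = 24/29.
The closest fraction with denominator <= 33 is either p_4/q_4 or the intermediate fraction (k*p_4 + p_3)/(k*q_4 + q_3) with the largest k >= 1 whose denominator stays <= 33; these approach x as k grows, and every other convergent or intermediate fraction in range is farther away.
Largest k: floor((33 - q_3)/q_4) = floor((33 - 6)/29) = 0.
Since k = 0, no intermediate fraction beyond p_4/q_4 has denominator <= 33, so the convergent 24/29 is the closest (its error is |255*29 - 24*308|/(308*29) = 3/8932).

24/29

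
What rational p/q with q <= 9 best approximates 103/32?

29/9

Expand x = 103/32 as a continued fraction with the Euclidean algorithm:
  103 = 3*32 + 7, so a_0 = 3.
  32 = 4*7 + 4, so a_1 = 4.
  7 = 1*4 + 3, so a_2 = 1.
  4 = 1*3 + 1, so a_3 = 1.
  3 = 3*1 + 0, so a_4 = 3.
so x = [3; 4, 1, 1, 3].
Convergents (p_i = a_i*p_{i-1} + p_{i-2}, q_i = a_i*q_{i-1} + q_{i-2} with p_{-2}=0, p_{-1}=1, q_{-2}=1, q_{-1}=0), until the denominator exceeds 9:
  i=0: a_0=3, p_0 = 3*1 + 0 = 3, q_0 = 3*0 + 1 = 1.
  i=1: a_1=4, p_1 = 4*3 + 1 = 13, q_1 = 4*1 + 0 = 4.
  i=2: a_2=1, p_2 = 1*13 + 3 = 16, q_2 = 1*4 + 1 = 5.
  i=3: a_3=1, p_3 = 1*16 + 13 = 29, q_3 = 1*5 + 4 = 9.
  i=4: a_4=3, p_4 = 3*29 + 16 = 103, q_4 = 3*9 + 5 = 32.
q_4 = 32 > 9, so the last convergent with denominator <= 9 is p_3/q_3 = 29/9.
The closest fraction with denominator <= 9 is either p_3/q_3 or the intermediate fraction (k*p_3 + p_2)/(k*q_3 + q_2) with the largest k >= 1 whose denominator stays <= 9; these approach x as k grows, and every other convergent or intermediate fraction in range is farther away.
Largest k: floor((9 - q_2)/q_3) = floor((9 - 5)/9) = 0.
Since k = 0, no intermediate fraction beyond p_3/q_3 has denominator <= 9, so the convergent 29/9 is the closest (its error is |103*9 - 29*32|/(32*9) = 1/288).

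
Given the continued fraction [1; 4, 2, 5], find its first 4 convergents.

Using the convergent recurrence p_i = a_i*p_{i-1} + p_{i-2}, q_i = a_i*q_{i-1} + q_{i-2} with p_{-2}=0, p_{-1}=1, q_{-2}=1, q_{-1}=0:
  i=0: a_0=1, p_0 = 1*1 + 0 = 1, q_0 = 1*0 + 1 = 1.
  i=1: a_1=4, p_1 = 4*1 + 1 = 5, q_1 = 4*1 + 0 = 4.
  i=2: a_2=2, p_2 = 2*5 + 1 = 11, q_2 = 2*4 + 1 = 9.
  i=3: a_3=5, p_3 = 5*11 + 5 = 60, q_3 = 5*9 + 4 = 49.

1/1, 5/4, 11/9, 60/49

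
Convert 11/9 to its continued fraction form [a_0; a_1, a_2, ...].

Run the Euclidean algorithm on 11 and 9; the successive quotients are the partial quotients a_0, a_1, ... (each step inverts the fractional part left over by the previous one):
  11 = 1*9 + 2, so a_0 = 1.
  9 = 4*2 + 1, so a_1 = 4.
  2 = 2*1 + 0, so a_2 = 2.
The remainder reaches 0 after 3 divisions, so the expansion has 3 partial quotients, read off in order.

[1; 4, 2]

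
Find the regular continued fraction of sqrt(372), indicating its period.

[19; (3, 2, 12, 2, 3, 38)]

Write x_i = (sqrt(372) + m_i)/d_i with (m_0, d_0) = (0, 1). a_0 = floor(sqrt(372)) = 19, since 19^2 = 361 <= 372 < 400 = 20^2.
Iterate m_{i+1} = d_i*a_i - m_i, d_{i+1} = (372 - m_{i+1}^2)/d_i, a_{i+1} = floor((a_0 + m_{i+1})/d_{i+1}):
  m_1 = 1*19 - 0 = 19, d_1 = (372 - 19^2)/1 = 11/1 = 11, a_1 = floor((19 + 19)/11) = 3.
  m_2 = 11*3 - 19 = 14, d_2 = (372 - 14^2)/11 = 176/11 = 16, a_2 = floor((19 + 14)/16) = 2.
  m_3 = 16*2 - 14 = 18, d_3 = (372 - 18^2)/16 = 48/16 = 3, a_3 = floor((19 + 18)/3) = 12.
  m_4 = 3*12 - 18 = 18, d_4 = (372 - 18^2)/3 = 48/3 = 16, a_4 = floor((19 + 18)/16) = 2.
  m_5 = 16*2 - 18 = 14, d_5 = (372 - 14^2)/16 = 176/16 = 11, a_5 = floor((19 + 14)/11) = 3.
  m_6 = 11*3 - 14 = 19, d_6 = (372 - 19^2)/11 = 11/11 = 1, a_6 = floor((19 + 19)/1) = 38.
  m_7 = 1*38 - 19 = 19, d_7 = (372 - 19^2)/1 = 11/1 = 11: (m_7, d_7) = (m_1, d_1) = (19, 11), so from here the quotients repeat a_1, ..., a_6; the period length is 6.
Hence the expansion of sqrt(372) is a_0 = 19 followed by the repeating block 3, 2, 12, 2, 3, 38 (period 6).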